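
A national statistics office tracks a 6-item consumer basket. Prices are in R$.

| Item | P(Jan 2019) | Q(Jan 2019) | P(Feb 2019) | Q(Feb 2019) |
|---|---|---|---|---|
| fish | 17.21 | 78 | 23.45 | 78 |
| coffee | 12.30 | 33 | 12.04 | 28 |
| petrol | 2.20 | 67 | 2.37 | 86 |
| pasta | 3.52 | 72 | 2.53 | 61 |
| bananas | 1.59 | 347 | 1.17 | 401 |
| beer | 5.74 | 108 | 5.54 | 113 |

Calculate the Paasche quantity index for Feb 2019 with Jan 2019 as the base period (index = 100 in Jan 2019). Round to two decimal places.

Paasche quantity index uses current-period prices as weights.
ΣP(Feb 2019)·Q(Feb 2019) = 23.45×78 + 12.04×28 + 2.37×86 + 2.53×61 + 1.17×401 + 5.54×113 = 1829.1 + 337.12 + 203.82 + 154.33 + 469.17 + 626.02 = 3619.56
ΣP(Feb 2019)·Q(Jan 2019) = 23.45×78 + 12.04×33 + 2.37×67 + 2.53×72 + 1.17×347 + 5.54×108 = 1829.1 + 397.32 + 158.79 + 182.16 + 405.99 + 598.32 = 3571.68
Index = 3619.56 / 3571.68 × 100 = 101.3405

101.34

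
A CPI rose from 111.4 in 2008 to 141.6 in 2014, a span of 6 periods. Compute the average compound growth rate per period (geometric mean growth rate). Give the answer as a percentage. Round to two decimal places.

4.08%

Growth factor = (141.6/111.4)^(1/6) = (1.271095)^(1/6) = 1.040790
Growth rate = 1.040790 − 1 = 0.040790 = 4.0790%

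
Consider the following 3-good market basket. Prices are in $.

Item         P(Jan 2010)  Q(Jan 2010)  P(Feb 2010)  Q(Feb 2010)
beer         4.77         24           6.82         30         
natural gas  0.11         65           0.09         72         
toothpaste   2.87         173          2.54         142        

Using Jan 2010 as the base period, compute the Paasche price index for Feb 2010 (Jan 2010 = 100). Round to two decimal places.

Paasche price index uses current-period quantities as weights.
ΣP(Feb 2010)·Q(Feb 2010) = 6.82×30 + 0.09×72 + 2.54×142 = 204.6 + 6.48 + 360.68 = 571.76
ΣP(Jan 2010)·Q(Feb 2010) = 4.77×30 + 0.11×72 + 2.87×142 = 143.1 + 7.92 + 407.54 = 558.56
Index = 571.76 / 558.56 × 100 = 102.3632

102.36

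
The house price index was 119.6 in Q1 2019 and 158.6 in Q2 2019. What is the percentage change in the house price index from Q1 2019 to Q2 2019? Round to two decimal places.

Change = (158.6 − 119.6) / 119.6 × 100
       = 39.0 / 119.6 × 100 = 32.6087%

32.61%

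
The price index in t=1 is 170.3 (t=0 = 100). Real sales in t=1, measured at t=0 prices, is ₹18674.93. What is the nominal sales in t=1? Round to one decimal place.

Nominal = Real × (Index/100) = 18674.93 × (170.3/100)
        = 18674.93 × 1.703 = 31803.4058

31803.4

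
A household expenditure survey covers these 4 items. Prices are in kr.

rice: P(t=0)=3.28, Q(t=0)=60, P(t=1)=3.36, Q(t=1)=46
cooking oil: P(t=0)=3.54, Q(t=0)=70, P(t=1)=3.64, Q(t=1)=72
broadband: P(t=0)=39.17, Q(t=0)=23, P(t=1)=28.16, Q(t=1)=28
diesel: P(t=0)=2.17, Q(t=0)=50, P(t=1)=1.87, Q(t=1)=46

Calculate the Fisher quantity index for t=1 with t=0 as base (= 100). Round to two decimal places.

Laspeyres component (base-period weights):
ΣP(t=0)Q(t=1) = 3.28×46 + 3.54×72 + 39.17×28 + 2.17×46 = 150.88 + 254.88 + 1096.76 + 99.82 = 1602.34
ΣP(t=0)Q(t=0) = 3.28×60 + 3.54×70 + 39.17×23 + 2.17×50 = 196.8 + 247.8 + 900.91 + 108.5 = 1454.01
L = 1602.34 / 1454.01 × 100 = 110.2014
Paasche component (current-period weights):
ΣP(t=1)Q(t=1) = 3.36×46 + 3.64×72 + 28.16×28 + 1.87×46 = 154.56 + 262.08 + 788.48 + 86.02 = 1291.14
ΣP(t=1)Q(t=0) = 3.36×60 + 3.64×70 + 28.16×23 + 1.87×50 = 201.6 + 254.8 + 647.68 + 93.5 = 1197.58
P = 1291.14 / 1197.58 × 100 = 107.8124
Fisher = √(L × P) = √(110.2014 × 107.8124) = 109.0004

109.00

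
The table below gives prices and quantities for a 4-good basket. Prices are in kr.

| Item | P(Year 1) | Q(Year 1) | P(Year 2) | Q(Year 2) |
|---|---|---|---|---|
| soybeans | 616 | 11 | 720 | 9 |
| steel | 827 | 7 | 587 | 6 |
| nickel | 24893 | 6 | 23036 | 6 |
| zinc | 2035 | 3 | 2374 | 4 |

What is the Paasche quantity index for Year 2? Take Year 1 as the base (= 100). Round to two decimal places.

100.22

Paasche quantity index uses current-period prices as weights.
ΣP(Year 2)·Q(Year 2) = 720×9 + 587×6 + 23036×6 + 2374×4 = 6480 + 3522 + 138216 + 9496 = 157714
ΣP(Year 2)·Q(Year 1) = 720×11 + 587×7 + 23036×6 + 2374×3 = 7920 + 4109 + 138216 + 7122 = 157367
Index = 157714 / 157367 × 100 = 100.2205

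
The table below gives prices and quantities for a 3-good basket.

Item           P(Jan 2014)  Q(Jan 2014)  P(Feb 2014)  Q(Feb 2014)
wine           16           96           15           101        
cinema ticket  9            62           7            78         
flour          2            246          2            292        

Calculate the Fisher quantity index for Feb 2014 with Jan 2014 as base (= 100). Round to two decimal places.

112.01

Laspeyres component (base-period weights):
ΣP(Jan 2014)Q(Feb 2014) = 16×101 + 9×78 + 2×292 = 1616 + 702 + 584 = 2902
ΣP(Jan 2014)Q(Jan 2014) = 16×96 + 9×62 + 2×246 = 1536 + 558 + 492 = 2586
L = 2902 / 2586 × 100 = 112.2196
Paasche component (current-period weights):
ΣP(Feb 2014)Q(Feb 2014) = 15×101 + 7×78 + 2×292 = 1515 + 546 + 584 = 2645
ΣP(Feb 2014)Q(Jan 2014) = 15×96 + 7×62 + 2×246 = 1440 + 434 + 492 = 2366
P = 2645 / 2366 × 100 = 111.7921
Fisher = √(L × P) = √(112.2196 × 111.7921) = 112.0056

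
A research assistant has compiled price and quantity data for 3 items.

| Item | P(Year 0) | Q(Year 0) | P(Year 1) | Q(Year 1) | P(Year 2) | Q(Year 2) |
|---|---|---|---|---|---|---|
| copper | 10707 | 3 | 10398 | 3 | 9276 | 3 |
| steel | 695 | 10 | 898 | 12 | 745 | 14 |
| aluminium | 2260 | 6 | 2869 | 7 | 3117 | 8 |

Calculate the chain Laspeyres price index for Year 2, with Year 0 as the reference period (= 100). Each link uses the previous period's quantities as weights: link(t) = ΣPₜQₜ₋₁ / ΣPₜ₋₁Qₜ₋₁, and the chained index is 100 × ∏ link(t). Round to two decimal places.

Link Year 0→Year 1:
ΣP(Year 1)Q(Year 0) = 10398×3 + 898×10 + 2869×6 = 31194 + 8980 + 17214 = 57388
ΣP(Year 0)Q(Year 0) = 10707×3 + 695×10 + 2260×6 = 32121 + 6950 + 13560 = 52631
link = 57388/52631 = 1.090384
Link Year 1→Year 2:
ΣP(Year 2)Q(Year 1) = 9276×3 + 745×12 + 3117×7 = 27828 + 8940 + 21819 = 58587
ΣP(Year 1)Q(Year 1) = 10398×3 + 898×12 + 2869×7 = 31194 + 10776 + 20083 = 62053
link = 58587/62053 = 0.944145
Chained index = 100 × 1.090384 × 0.944145 = 102.9480

102.95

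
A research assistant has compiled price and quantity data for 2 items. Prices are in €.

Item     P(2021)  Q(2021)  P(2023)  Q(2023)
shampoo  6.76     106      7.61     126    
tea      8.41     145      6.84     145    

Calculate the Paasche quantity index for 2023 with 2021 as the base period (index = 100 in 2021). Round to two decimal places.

Paasche quantity index uses current-period prices as weights.
ΣP(2023)·Q(2023) = 7.61×126 + 6.84×145 = 958.86 + 991.8 = 1950.66
ΣP(2023)·Q(2021) = 7.61×106 + 6.84×145 = 806.66 + 991.8 = 1798.46
Index = 1950.66 / 1798.46 × 100 = 108.4628

108.46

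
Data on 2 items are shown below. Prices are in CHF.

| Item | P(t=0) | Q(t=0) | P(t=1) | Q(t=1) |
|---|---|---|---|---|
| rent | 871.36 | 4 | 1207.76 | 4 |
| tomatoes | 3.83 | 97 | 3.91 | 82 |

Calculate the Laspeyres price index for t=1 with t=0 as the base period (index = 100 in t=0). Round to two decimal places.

Laspeyres price index uses base-period quantities as weights.
ΣP(t=1)·Q(t=0) = 1207.76×4 + 3.91×97 = 4831.04 + 379.27 = 5210.31
ΣP(t=0)·Q(t=0) = 871.36×4 + 3.83×97 = 3485.44 + 371.51 = 3856.95
Index = 5210.31 / 3856.95 × 100 = 135.0889

135.09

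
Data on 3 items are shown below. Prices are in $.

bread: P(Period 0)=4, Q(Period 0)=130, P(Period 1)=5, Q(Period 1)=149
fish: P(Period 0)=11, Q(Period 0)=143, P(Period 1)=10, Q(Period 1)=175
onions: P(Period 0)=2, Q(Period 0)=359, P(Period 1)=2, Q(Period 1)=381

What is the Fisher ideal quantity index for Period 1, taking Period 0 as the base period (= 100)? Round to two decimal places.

Laspeyres component (base-period weights):
ΣP(Period 0)Q(Period 1) = 4×149 + 11×175 + 2×381 = 596 + 1925 + 762 = 3283
ΣP(Period 0)Q(Period 0) = 4×130 + 11×143 + 2×359 = 520 + 1573 + 718 = 2811
L = 3283 / 2811 × 100 = 116.7912
Paasche component (current-period weights):
ΣP(Period 1)Q(Period 1) = 5×149 + 10×175 + 2×381 = 745 + 1750 + 762 = 3257
ΣP(Period 1)Q(Period 0) = 5×130 + 10×143 + 2×359 = 650 + 1430 + 718 = 2798
P = 3257 / 2798 × 100 = 116.4046
Fisher = √(L × P) = √(116.7912 × 116.4046) = 116.5977

116.60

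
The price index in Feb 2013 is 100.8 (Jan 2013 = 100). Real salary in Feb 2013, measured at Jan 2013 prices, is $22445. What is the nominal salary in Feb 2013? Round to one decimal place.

22624.6

Nominal = Real × (Index/100) = 22445 × (100.8/100)
        = 22445 × 1.008 = 22624.5600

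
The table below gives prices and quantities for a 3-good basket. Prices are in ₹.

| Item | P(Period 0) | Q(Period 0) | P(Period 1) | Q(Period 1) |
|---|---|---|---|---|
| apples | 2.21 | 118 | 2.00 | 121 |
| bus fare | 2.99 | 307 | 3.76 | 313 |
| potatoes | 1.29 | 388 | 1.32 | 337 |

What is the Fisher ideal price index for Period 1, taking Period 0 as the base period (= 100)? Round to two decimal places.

113.54

Laspeyres component (base-period weights):
ΣP(Period 1)Q(Period 0) = 2.00×118 + 3.76×307 + 1.32×388 = 236 + 1154.32 + 512.16 = 1902.48
ΣP(Period 0)Q(Period 0) = 2.21×118 + 2.99×307 + 1.29×388 = 260.78 + 917.93 + 500.52 = 1679.23
L = 1902.48 / 1679.23 × 100 = 113.2948
Paasche component (current-period weights):
ΣP(Period 1)Q(Period 1) = 2.00×121 + 3.76×313 + 1.32×337 = 242 + 1176.88 + 444.84 = 1863.72
ΣP(Period 0)Q(Period 1) = 2.21×121 + 2.99×313 + 1.29×337 = 267.41 + 935.87 + 434.73 = 1638.01
P = 1863.72 / 1638.01 × 100 = 113.7795
Fisher = √(L × P) = √(113.2948 × 113.7795) = 113.5369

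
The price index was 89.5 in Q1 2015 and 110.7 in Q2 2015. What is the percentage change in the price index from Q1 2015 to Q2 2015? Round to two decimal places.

23.69%

Change = (110.7 − 89.5) / 89.5 × 100
       = 21.2 / 89.5 × 100 = 23.6872%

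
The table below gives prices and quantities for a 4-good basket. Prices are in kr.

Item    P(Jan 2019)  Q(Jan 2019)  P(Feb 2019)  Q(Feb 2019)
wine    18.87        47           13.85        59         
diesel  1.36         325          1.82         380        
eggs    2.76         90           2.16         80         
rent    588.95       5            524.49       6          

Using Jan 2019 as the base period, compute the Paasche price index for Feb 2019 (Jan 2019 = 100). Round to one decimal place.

Paasche price index uses current-period quantities as weights.
ΣP(Feb 2019)·Q(Feb 2019) = 13.85×59 + 1.82×380 + 2.16×80 + 524.49×6 = 817.15 + 691.6 + 172.8 + 3146.94 = 4828.49
ΣP(Jan 2019)·Q(Feb 2019) = 18.87×59 + 1.36×380 + 2.76×80 + 588.95×6 = 1113.33 + 516.8 + 220.8 + 3533.7 = 5384.63
Index = 4828.49 / 5384.63 × 100 = 89.6717

89.7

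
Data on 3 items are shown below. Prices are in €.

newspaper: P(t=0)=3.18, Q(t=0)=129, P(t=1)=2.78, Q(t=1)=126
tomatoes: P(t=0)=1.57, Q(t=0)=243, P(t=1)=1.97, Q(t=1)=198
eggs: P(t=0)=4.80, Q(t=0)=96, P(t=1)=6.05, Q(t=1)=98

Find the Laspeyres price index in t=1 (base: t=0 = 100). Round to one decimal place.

113.2

Laspeyres price index uses base-period quantities as weights.
ΣP(t=1)·Q(t=0) = 2.78×129 + 1.97×243 + 6.05×96 = 358.62 + 478.71 + 580.8 = 1418.13
ΣP(t=0)·Q(t=0) = 3.18×129 + 1.57×243 + 4.80×96 = 410.22 + 381.51 + 460.8 = 1252.53
Index = 1418.13 / 1252.53 × 100 = 113.2212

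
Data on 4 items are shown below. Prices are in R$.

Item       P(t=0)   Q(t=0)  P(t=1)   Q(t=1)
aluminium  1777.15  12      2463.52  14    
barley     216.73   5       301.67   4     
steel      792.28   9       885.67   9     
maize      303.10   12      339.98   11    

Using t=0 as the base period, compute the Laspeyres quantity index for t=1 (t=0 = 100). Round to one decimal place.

109.1

Laspeyres quantity index uses base-period prices as weights.
ΣP(t=0)·Q(t=1) = 1777.15×14 + 216.73×4 + 792.28×9 + 303.10×11 = 24880.1 + 866.92 + 7130.52 + 3334.1 = 36211.64
ΣP(t=0)·Q(t=0) = 1777.15×12 + 216.73×5 + 792.28×9 + 303.10×12 = 21325.8 + 1083.65 + 7130.52 + 3637.2 = 33177.17
Index = 36211.64 / 33177.17 × 100 = 109.1463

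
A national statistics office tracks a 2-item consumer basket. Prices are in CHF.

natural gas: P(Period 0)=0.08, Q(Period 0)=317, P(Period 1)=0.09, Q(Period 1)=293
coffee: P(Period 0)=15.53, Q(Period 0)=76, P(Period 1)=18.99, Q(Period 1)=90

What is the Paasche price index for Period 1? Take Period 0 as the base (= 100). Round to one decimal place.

Paasche price index uses current-period quantities as weights.
ΣP(Period 1)·Q(Period 1) = 0.09×293 + 18.99×90 = 26.37 + 1709.1 = 1735.47
ΣP(Period 0)·Q(Period 1) = 0.08×293 + 15.53×90 = 23.44 + 1397.7 = 1421.14
Index = 1735.47 / 1421.14 × 100 = 122.1182

122.1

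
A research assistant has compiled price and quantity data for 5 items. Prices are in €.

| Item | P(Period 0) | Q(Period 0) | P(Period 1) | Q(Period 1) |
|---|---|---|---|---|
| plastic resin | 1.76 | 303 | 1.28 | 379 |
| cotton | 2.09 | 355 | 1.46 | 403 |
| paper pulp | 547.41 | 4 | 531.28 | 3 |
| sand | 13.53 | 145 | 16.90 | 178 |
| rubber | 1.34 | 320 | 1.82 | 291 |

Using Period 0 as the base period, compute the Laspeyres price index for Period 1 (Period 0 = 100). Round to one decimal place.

103.6

Laspeyres price index uses base-period quantities as weights.
ΣP(Period 1)·Q(Period 0) = 1.28×303 + 1.46×355 + 531.28×4 + 16.90×145 + 1.82×320 = 387.84 + 518.3 + 2125.12 + 2450.5 + 582.4 = 6064.16
ΣP(Period 0)·Q(Period 0) = 1.76×303 + 2.09×355 + 547.41×4 + 13.53×145 + 1.34×320 = 533.28 + 741.95 + 2189.64 + 1961.85 + 428.8 = 5855.52
Index = 6064.16 / 5855.52 × 100 = 103.5631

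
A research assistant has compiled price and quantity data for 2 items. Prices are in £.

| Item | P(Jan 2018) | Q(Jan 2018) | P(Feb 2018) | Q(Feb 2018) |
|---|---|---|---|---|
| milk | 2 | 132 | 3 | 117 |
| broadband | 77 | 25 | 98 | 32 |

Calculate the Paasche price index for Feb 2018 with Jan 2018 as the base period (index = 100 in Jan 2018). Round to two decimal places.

129.24

Paasche price index uses current-period quantities as weights.
ΣP(Feb 2018)·Q(Feb 2018) = 3×117 + 98×32 = 351 + 3136 = 3487
ΣP(Jan 2018)·Q(Feb 2018) = 2×117 + 77×32 = 234 + 2464 = 2698
Index = 3487 / 2698 × 100 = 129.2439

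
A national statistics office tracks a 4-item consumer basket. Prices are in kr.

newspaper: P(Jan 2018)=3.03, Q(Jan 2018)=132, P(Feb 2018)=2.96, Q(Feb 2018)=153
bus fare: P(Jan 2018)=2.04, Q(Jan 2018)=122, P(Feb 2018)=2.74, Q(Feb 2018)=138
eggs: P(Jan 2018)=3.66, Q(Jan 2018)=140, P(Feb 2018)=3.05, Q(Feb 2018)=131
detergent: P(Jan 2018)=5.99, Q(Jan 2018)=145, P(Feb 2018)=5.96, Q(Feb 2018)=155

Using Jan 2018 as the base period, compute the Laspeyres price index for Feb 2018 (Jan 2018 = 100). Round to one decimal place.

Laspeyres price index uses base-period quantities as weights.
ΣP(Feb 2018)·Q(Jan 2018) = 2.96×132 + 2.74×122 + 3.05×140 + 5.96×145 = 390.72 + 334.28 + 427 + 864.2 = 2016.2
ΣP(Jan 2018)·Q(Jan 2018) = 3.03×132 + 2.04×122 + 3.66×140 + 5.99×145 = 399.96 + 248.88 + 512.4 + 868.55 = 2029.79
Index = 2016.2 / 2029.79 × 100 = 99.3305

99.3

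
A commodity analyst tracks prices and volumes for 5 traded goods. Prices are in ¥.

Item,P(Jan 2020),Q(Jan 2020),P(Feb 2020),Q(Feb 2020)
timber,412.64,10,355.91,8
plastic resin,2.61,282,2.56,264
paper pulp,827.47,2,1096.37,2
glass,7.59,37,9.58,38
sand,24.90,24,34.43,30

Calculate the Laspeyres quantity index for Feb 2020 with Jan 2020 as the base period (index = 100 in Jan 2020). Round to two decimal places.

90.33

Laspeyres quantity index uses base-period prices as weights.
ΣP(Jan 2020)·Q(Feb 2020) = 412.64×8 + 2.61×264 + 827.47×2 + 7.59×38 + 24.90×30 = 3301.12 + 689.04 + 1654.94 + 288.42 + 747 = 6680.52
ΣP(Jan 2020)·Q(Jan 2020) = 412.64×10 + 2.61×282 + 827.47×2 + 7.59×37 + 24.90×24 = 4126.4 + 736.02 + 1654.94 + 280.83 + 597.6 = 7395.79
Index = 6680.52 / 7395.79 × 100 = 90.3287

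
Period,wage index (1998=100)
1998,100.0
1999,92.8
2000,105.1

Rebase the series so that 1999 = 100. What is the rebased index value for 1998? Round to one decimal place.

Rebased(1998) = 100.0 / 92.8 × 100 = 107.7586

107.8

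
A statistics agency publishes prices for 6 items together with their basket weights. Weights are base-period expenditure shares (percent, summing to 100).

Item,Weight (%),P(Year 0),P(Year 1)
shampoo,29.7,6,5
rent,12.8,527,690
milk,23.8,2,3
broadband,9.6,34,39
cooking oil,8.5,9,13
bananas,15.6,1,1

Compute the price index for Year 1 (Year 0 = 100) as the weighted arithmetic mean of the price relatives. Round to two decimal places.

shampoo: 29.7 × (5/6) = 29.7 × 0.833333 = 24.7500
rent: 12.8 × (690/527) = 12.8 × 1.309298 = 16.7590
milk: 23.8 × (3/2) = 23.8 × 1.500000 = 35.7000
broadband: 9.6 × (39/34) = 9.6 × 1.147059 = 11.0118
cooking oil: 8.5 × (13/9) = 8.5 × 1.444444 = 12.2778
bananas: 15.6 × (1/1) = 15.6 × 1.000000 = 15.6000
Index = Σ wᵢ·(p₁ᵢ/p₀ᵢ) = 24.7500 + 16.7590 + 35.7000 + 11.0118 + 12.2778 + 15.6000 = 116.0986

116.10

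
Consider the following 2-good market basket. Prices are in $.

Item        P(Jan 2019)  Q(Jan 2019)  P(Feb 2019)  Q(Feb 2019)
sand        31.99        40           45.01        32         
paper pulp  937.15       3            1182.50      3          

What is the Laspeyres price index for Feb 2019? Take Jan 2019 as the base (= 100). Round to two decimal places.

130.72

Laspeyres price index uses base-period quantities as weights.
ΣP(Feb 2019)·Q(Jan 2019) = 45.01×40 + 1182.50×3 = 1800.4 + 3547.5 = 5347.9
ΣP(Jan 2019)·Q(Jan 2019) = 31.99×40 + 937.15×3 = 1279.6 + 2811.45 = 4091.05
Index = 5347.9 / 4091.05 × 100 = 130.7219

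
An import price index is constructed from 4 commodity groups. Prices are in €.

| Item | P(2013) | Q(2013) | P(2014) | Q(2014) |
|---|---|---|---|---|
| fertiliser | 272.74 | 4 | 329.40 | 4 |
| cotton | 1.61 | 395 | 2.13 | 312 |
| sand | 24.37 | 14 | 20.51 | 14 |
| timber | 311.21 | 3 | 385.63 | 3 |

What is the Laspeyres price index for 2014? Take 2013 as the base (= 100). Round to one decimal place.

Laspeyres price index uses base-period quantities as weights.
ΣP(2014)·Q(2013) = 329.40×4 + 2.13×395 + 20.51×14 + 385.63×3 = 1317.6 + 841.35 + 287.14 + 1156.89 = 3602.98
ΣP(2013)·Q(2013) = 272.74×4 + 1.61×395 + 24.37×14 + 311.21×3 = 1090.96 + 635.95 + 341.18 + 933.63 = 3001.72
Index = 3602.98 / 3001.72 × 100 = 120.0305

120.0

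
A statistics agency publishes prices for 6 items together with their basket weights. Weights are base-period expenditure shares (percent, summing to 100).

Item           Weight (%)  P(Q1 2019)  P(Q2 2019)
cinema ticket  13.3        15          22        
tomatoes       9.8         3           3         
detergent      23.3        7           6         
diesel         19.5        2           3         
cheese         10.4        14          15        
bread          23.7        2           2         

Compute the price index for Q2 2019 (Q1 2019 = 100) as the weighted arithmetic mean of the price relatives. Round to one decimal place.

113.4

cinema ticket: 13.3 × (22/15) = 13.3 × 1.466667 = 19.5067
tomatoes: 9.8 × (3/3) = 9.8 × 1.000000 = 9.8000
detergent: 23.3 × (6/7) = 23.3 × 0.857143 = 19.9714
diesel: 19.5 × (3/2) = 19.5 × 1.500000 = 29.2500
cheese: 10.4 × (15/14) = 10.4 × 1.071429 = 11.1429
bread: 23.7 × (2/2) = 23.7 × 1.000000 = 23.7000
Index = Σ wᵢ·(p₁ᵢ/p₀ᵢ) = 19.5067 + 9.8000 + 19.9714 + 29.2500 + 11.1429 + 23.7000 = 113.3710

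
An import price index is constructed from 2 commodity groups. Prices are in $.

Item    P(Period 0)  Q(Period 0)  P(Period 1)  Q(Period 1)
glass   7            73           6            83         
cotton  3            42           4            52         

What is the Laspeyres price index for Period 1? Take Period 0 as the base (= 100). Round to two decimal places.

95.13

Laspeyres price index uses base-period quantities as weights.
ΣP(Period 1)·Q(Period 0) = 6×73 + 4×42 = 438 + 168 = 606
ΣP(Period 0)·Q(Period 0) = 7×73 + 3×42 = 511 + 126 = 637
Index = 606 / 637 × 100 = 95.1334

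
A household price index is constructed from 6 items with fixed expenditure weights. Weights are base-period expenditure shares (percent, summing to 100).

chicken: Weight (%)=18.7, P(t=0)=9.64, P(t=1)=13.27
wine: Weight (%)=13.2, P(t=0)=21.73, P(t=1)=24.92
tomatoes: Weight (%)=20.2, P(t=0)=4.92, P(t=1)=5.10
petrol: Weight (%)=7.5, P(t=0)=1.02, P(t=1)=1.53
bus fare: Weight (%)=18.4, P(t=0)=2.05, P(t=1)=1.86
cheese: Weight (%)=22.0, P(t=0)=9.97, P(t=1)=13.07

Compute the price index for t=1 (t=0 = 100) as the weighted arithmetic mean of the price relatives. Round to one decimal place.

118.6

chicken: 18.7 × (13.27/9.64) = 18.7 × 1.376556 = 25.7416
wine: 13.2 × (24.92/21.73) = 13.2 × 1.146802 = 15.1378
tomatoes: 20.2 × (5.10/4.92) = 20.2 × 1.036585 = 20.9390
petrol: 7.5 × (1.53/1.02) = 7.5 × 1.500000 = 11.2500
bus fare: 18.4 × (1.86/2.05) = 18.4 × 0.907317 = 16.6946
cheese: 22.0 × (13.07/9.97) = 22.0 × 1.310933 = 28.8405
Index = Σ wᵢ·(p₁ᵢ/p₀ᵢ) = 25.7416 + 15.1378 + 20.9390 + 11.2500 + 16.6946 + 28.8405 = 118.6036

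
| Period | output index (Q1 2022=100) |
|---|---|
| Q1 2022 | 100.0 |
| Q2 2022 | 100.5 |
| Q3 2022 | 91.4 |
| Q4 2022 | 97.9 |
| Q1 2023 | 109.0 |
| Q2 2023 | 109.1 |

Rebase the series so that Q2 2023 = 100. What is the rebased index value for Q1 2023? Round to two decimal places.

99.91

Rebased(Q1 2023) = 109.0 / 109.1 × 100 = 99.9083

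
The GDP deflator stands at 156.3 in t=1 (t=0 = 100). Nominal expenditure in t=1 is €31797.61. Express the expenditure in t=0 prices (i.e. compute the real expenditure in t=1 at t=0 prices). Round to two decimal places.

20343.96

Real = Nominal ÷ (Index/100) = 31797.61 ÷ (156.3/100)
     = 31797.61 ÷ 1.563 = 20343.9603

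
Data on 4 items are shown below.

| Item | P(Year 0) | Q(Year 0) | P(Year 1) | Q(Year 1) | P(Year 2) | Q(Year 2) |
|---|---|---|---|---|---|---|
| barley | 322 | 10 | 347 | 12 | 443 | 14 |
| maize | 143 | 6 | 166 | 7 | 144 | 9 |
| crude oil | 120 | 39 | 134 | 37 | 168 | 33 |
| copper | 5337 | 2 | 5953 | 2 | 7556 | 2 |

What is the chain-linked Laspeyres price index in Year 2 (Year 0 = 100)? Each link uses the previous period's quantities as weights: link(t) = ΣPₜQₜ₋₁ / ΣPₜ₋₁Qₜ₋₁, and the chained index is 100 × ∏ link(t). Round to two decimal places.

Link Year 0→Year 1:
ΣP(Year 1)Q(Year 0) = 347×10 + 166×6 + 134×39 + 5953×2 = 3470 + 996 + 5226 + 11906 = 21598
ΣP(Year 0)Q(Year 0) = 322×10 + 143×6 + 120×39 + 5337×2 = 3220 + 858 + 4680 + 10674 = 19432
link = 21598/19432 = 1.111466
Link Year 1→Year 2:
ΣP(Year 2)Q(Year 1) = 443×12 + 144×7 + 168×37 + 7556×2 = 5316 + 1008 + 6216 + 15112 = 27652
ΣP(Year 1)Q(Year 1) = 347×12 + 166×7 + 134×37 + 5953×2 = 4164 + 1162 + 4958 + 11906 = 22190
link = 27652/22190 = 1.246147
Chained index = 100 × 1.111466 × 1.246147 = 138.5049

138.50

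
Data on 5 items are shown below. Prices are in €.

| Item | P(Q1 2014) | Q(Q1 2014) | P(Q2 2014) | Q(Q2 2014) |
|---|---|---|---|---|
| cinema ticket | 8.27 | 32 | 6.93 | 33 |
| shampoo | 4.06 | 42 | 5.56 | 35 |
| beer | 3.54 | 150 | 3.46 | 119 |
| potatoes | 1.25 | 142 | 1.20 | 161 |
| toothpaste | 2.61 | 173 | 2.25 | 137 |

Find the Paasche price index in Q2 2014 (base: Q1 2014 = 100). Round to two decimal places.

Paasche price index uses current-period quantities as weights.
ΣP(Q2 2014)·Q(Q2 2014) = 6.93×33 + 5.56×35 + 3.46×119 + 1.20×161 + 2.25×137 = 228.69 + 194.6 + 411.74 + 193.2 + 308.25 = 1336.48
ΣP(Q1 2014)·Q(Q2 2014) = 8.27×33 + 4.06×35 + 3.54×119 + 1.25×161 + 2.61×137 = 272.91 + 142.1 + 421.26 + 201.25 + 357.57 = 1395.09
Index = 1336.48 / 1395.09 × 100 = 95.7988

95.80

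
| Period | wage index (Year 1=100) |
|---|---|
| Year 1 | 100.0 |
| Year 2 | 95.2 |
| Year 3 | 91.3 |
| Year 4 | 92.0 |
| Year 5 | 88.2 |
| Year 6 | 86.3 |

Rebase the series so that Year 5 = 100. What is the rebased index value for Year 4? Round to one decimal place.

104.3

Rebased(Year 4) = 92.0 / 88.2 × 100 = 104.3084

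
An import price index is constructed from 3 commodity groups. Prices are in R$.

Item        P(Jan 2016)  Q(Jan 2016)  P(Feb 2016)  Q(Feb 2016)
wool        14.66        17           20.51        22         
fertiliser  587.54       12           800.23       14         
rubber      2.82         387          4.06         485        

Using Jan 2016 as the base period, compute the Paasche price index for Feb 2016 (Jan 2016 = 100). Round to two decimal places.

137.39

Paasche price index uses current-period quantities as weights.
ΣP(Feb 2016)·Q(Feb 2016) = 20.51×22 + 800.23×14 + 4.06×485 = 451.22 + 11203.22 + 1969.1 = 13623.54
ΣP(Jan 2016)·Q(Feb 2016) = 14.66×22 + 587.54×14 + 2.82×485 = 322.52 + 8225.56 + 1367.7 = 9915.78
Index = 13623.54 / 9915.78 × 100 = 137.3925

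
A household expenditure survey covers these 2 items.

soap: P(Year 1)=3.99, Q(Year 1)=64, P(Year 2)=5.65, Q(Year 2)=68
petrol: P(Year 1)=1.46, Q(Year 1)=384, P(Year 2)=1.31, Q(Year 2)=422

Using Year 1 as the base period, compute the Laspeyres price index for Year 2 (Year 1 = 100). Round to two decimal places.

105.96

Laspeyres price index uses base-period quantities as weights.
ΣP(Year 2)·Q(Year 1) = 5.65×64 + 1.31×384 = 361.6 + 503.04 = 864.64
ΣP(Year 1)·Q(Year 1) = 3.99×64 + 1.46×384 = 255.36 + 560.64 = 816
Index = 864.64 / 816 × 100 = 105.9608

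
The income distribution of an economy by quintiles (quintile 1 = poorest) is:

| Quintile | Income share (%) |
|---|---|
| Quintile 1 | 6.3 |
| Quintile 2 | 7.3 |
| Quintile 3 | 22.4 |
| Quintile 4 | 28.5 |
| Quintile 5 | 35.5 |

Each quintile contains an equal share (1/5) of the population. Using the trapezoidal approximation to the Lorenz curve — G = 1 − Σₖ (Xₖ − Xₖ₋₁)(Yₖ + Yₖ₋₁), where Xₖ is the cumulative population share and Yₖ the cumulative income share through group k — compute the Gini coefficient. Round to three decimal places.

0.318

Cumulative income shares Yₖ: 0.0630, 0.1360, 0.3600, 0.6450, 1.0000
Σ (Xₖ−Xₖ₋₁)(Yₖ+Yₖ₋₁) = (1/5)(0.0630+0.0000) + (1/5)(0.1360+0.0630) + (1/5)(0.3600+0.1360) + (1/5)(0.6450+0.3600) + (1/5)(1.0000+0.6450)
  = 0.0126 + 0.0398 + 0.0992 + 0.2010 + 0.3290 = 0.6816
G = 1 − 0.6816 = 0.3184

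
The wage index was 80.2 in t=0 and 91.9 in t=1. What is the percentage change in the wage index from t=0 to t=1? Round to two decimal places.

Change = (91.9 − 80.2) / 80.2 × 100
       = 11.7 / 80.2 × 100 = 14.5885%

14.59%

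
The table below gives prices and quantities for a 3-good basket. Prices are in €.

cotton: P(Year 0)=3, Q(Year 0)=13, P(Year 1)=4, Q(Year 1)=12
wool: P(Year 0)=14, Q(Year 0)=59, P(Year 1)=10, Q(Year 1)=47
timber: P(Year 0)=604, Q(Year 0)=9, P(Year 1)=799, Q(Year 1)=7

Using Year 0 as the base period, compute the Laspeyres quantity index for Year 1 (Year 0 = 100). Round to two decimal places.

Laspeyres quantity index uses base-period prices as weights.
ΣP(Year 0)·Q(Year 1) = 3×12 + 14×47 + 604×7 = 36 + 658 + 4228 = 4922
ΣP(Year 0)·Q(Year 0) = 3×13 + 14×59 + 604×9 = 39 + 826 + 5436 = 6301
Index = 4922 / 6301 × 100 = 78.1146

78.11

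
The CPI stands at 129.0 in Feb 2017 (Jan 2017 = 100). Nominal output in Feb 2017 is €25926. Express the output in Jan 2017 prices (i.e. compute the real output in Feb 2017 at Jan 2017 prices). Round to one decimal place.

20097.7

Real = Nominal ÷ (Index/100) = 25926 ÷ (129.0/100)
     = 25926 ÷ 1.290 = 20097.6744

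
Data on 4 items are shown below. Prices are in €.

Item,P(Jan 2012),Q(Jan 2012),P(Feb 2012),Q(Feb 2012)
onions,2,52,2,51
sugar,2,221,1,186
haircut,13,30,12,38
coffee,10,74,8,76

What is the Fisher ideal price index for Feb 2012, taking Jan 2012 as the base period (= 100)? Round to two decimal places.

Laspeyres component (base-period weights):
ΣP(Feb 2012)Q(Jan 2012) = 2×52 + 1×221 + 12×30 + 8×74 = 104 + 221 + 360 + 592 = 1277
ΣP(Jan 2012)Q(Jan 2012) = 2×52 + 2×221 + 13×30 + 10×74 = 104 + 442 + 390 + 740 = 1676
L = 1277 / 1676 × 100 = 76.1933
Paasche component (current-period weights):
ΣP(Feb 2012)Q(Feb 2012) = 2×51 + 1×186 + 12×38 + 8×76 = 102 + 186 + 456 + 608 = 1352
ΣP(Jan 2012)Q(Feb 2012) = 2×51 + 2×186 + 13×38 + 10×76 = 102 + 372 + 494 + 760 = 1728
P = 1352 / 1728 × 100 = 78.2407
Fisher = √(L × P) = √(76.1933 × 78.2407) = 77.2102

77.21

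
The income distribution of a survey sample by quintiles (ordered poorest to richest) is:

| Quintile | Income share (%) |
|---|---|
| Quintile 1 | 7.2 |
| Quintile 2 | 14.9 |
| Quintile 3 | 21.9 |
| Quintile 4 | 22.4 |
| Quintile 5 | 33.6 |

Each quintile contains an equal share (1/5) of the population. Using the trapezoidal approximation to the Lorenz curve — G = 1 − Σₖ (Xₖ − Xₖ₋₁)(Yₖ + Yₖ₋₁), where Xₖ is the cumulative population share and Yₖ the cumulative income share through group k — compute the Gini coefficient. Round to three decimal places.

Cumulative income shares Yₖ: 0.0720, 0.2210, 0.4400, 0.6640, 1.0000
Σ (Xₖ−Xₖ₋₁)(Yₖ+Yₖ₋₁) = (1/5)(0.0720+0.0000) + (1/5)(0.2210+0.0720) + (1/5)(0.4400+0.2210) + (1/5)(0.6640+0.4400) + (1/5)(1.0000+0.6640)
  = 0.0144 + 0.0586 + 0.1322 + 0.2208 + 0.3328 = 0.7588
G = 1 − 0.7588 = 0.2412

0.241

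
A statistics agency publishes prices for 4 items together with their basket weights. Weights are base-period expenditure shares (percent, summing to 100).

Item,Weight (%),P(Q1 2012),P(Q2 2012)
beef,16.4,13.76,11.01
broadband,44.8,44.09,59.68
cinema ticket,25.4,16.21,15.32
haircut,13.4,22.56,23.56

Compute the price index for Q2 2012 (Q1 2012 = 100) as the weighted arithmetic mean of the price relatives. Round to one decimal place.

beef: 16.4 × (11.01/13.76) = 16.4 × 0.800145 = 13.1224
broadband: 44.8 × (59.68/44.09) = 44.8 × 1.353595 = 60.6411
cinema ticket: 25.4 × (15.32/16.21) = 25.4 × 0.945096 = 24.0054
haircut: 13.4 × (23.56/22.56) = 13.4 × 1.044326 = 13.9940
Index = Σ wᵢ·(p₁ᵢ/p₀ᵢ) = 13.1224 + 60.6411 + 24.0054 + 13.9940 = 111.7628

111.8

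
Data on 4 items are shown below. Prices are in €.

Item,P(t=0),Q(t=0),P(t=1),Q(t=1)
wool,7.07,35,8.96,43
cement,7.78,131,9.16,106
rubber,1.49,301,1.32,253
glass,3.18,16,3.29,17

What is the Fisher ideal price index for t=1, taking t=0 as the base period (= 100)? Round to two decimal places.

Laspeyres component (base-period weights):
ΣP(t=1)Q(t=0) = 8.96×35 + 9.16×131 + 1.32×301 + 3.29×16 = 313.6 + 1199.96 + 397.32 + 52.64 = 1963.52
ΣP(t=0)Q(t=0) = 7.07×35 + 7.78×131 + 1.49×301 + 3.18×16 = 247.45 + 1019.18 + 448.49 + 50.88 = 1766
L = 1963.52 / 1766 × 100 = 111.1846
Paasche component (current-period weights):
ΣP(t=1)Q(t=1) = 8.96×43 + 9.16×106 + 1.32×253 + 3.29×17 = 385.28 + 970.96 + 333.96 + 55.93 = 1746.13
ΣP(t=0)Q(t=1) = 7.07×43 + 7.78×106 + 1.49×253 + 3.18×17 = 304.01 + 824.68 + 376.97 + 54.06 = 1559.72
P = 1746.13 / 1559.72 × 100 = 111.9515
Fisher = √(L × P) = √(111.1846 × 111.9515) = 111.5674

111.57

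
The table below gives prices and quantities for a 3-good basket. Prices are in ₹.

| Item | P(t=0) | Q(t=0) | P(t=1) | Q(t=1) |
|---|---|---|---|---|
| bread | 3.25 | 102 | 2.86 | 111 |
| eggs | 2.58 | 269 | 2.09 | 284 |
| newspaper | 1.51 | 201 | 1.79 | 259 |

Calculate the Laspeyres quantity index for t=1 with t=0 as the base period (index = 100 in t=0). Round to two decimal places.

111.70

Laspeyres quantity index uses base-period prices as weights.
ΣP(t=0)·Q(t=1) = 3.25×111 + 2.58×284 + 1.51×259 = 360.75 + 732.72 + 391.09 = 1484.56
ΣP(t=0)·Q(t=0) = 3.25×102 + 2.58×269 + 1.51×201 = 331.5 + 694.02 + 303.51 = 1329.03
Index = 1484.56 / 1329.03 × 100 = 111.7025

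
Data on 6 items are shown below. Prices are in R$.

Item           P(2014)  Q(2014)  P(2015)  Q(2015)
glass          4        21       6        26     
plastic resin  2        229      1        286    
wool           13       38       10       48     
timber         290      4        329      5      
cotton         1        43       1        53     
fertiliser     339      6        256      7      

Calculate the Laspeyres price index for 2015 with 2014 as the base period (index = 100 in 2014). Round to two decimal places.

Laspeyres price index uses base-period quantities as weights.
ΣP(2015)·Q(2014) = 6×21 + 1×229 + 10×38 + 329×4 + 1×43 + 256×6 = 126 + 229 + 380 + 1316 + 43 + 1536 = 3630
ΣP(2014)·Q(2014) = 4×21 + 2×229 + 13×38 + 290×4 + 1×43 + 339×6 = 84 + 458 + 494 + 1160 + 43 + 2034 = 4273
Index = 3630 / 4273 × 100 = 84.9520

84.95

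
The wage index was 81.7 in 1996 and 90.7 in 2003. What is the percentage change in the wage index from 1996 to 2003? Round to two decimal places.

11.02%

Change = (90.7 − 81.7) / 81.7 × 100
       = 9.0 / 81.7 × 100 = 11.0159%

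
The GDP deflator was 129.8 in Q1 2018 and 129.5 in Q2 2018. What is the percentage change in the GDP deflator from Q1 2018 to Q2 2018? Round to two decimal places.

Change = (129.5 − 129.8) / 129.8 × 100
       = -0.3 / 129.8 × 100 = -0.2311%

-0.23%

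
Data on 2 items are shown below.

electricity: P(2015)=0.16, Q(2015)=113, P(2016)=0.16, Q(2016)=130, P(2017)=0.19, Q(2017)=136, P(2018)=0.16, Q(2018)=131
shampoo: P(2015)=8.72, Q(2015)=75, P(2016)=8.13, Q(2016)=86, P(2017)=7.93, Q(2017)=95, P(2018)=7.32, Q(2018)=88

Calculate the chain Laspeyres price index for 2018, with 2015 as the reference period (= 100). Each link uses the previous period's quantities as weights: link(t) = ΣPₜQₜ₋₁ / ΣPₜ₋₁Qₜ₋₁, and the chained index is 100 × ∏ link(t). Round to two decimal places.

84.39

Link 2015→2016:
ΣP(2016)Q(2015) = 0.16×113 + 8.13×75 = 18.08 + 609.75 = 627.83
ΣP(2015)Q(2015) = 0.16×113 + 8.72×75 = 18.08 + 654 = 672.08
link = 627.83/672.08 = 0.934160
Link 2016→2017:
ΣP(2017)Q(2016) = 0.19×130 + 7.93×86 = 24.7 + 681.98 = 706.68
ΣP(2016)Q(2016) = 0.16×130 + 8.13×86 = 20.8 + 699.18 = 719.98
link = 706.68/719.98 = 0.981527
Link 2017→2018:
ΣP(2018)Q(2017) = 0.16×136 + 7.32×95 = 21.76 + 695.4 = 717.16
ΣP(2017)Q(2017) = 0.19×136 + 7.93×95 = 25.84 + 753.35 = 779.19
link = 717.16/779.19 = 0.920392
Chained index = 100 × 0.934160 × 0.981527 × 0.920392 = 84.3910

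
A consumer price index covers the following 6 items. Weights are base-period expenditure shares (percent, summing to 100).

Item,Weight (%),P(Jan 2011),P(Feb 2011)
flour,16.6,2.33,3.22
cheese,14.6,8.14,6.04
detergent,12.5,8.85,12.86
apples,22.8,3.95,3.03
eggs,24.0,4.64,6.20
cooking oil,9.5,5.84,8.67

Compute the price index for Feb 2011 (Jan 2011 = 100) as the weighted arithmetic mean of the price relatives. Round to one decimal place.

115.6

flour: 16.6 × (3.22/2.33) = 16.6 × 1.381974 = 22.9408
cheese: 14.6 × (6.04/8.14) = 14.6 × 0.742015 = 10.8334
detergent: 12.5 × (12.86/8.85) = 12.5 × 1.453107 = 18.1638
apples: 22.8 × (3.03/3.95) = 22.8 × 0.767089 = 17.4896
eggs: 24.0 × (6.20/4.64) = 24.0 × 1.336207 = 32.0690
cooking oil: 9.5 × (8.67/5.84) = 9.5 × 1.484589 = 14.1036
Index = Σ wᵢ·(p₁ᵢ/p₀ᵢ) = 22.9408 + 10.8334 + 18.1638 + 17.4896 + 32.0690 + 14.1036 = 115.6002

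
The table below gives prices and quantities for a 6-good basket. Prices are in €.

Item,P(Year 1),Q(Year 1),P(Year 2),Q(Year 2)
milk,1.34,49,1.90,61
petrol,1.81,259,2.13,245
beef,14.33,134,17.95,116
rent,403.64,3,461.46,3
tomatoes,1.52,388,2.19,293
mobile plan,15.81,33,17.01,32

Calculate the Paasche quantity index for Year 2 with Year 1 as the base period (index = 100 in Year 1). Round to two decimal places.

90.50

Paasche quantity index uses current-period prices as weights.
ΣP(Year 2)·Q(Year 2) = 1.90×61 + 2.13×245 + 17.95×116 + 461.46×3 + 2.19×293 + 17.01×32 = 115.9 + 521.85 + 2082.2 + 1384.38 + 641.67 + 544.32 = 5290.32
ΣP(Year 2)·Q(Year 1) = 1.90×49 + 2.13×259 + 17.95×134 + 461.46×3 + 2.19×388 + 17.01×33 = 93.1 + 551.67 + 2405.3 + 1384.38 + 849.72 + 561.33 = 5845.5
Index = 5290.32 / 5845.5 × 100 = 90.5024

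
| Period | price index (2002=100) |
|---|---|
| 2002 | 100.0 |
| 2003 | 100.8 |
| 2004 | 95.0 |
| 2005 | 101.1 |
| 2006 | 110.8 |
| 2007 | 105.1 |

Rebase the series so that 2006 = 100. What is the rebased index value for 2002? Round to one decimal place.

Rebased(2002) = 100.0 / 110.8 × 100 = 90.2527

90.3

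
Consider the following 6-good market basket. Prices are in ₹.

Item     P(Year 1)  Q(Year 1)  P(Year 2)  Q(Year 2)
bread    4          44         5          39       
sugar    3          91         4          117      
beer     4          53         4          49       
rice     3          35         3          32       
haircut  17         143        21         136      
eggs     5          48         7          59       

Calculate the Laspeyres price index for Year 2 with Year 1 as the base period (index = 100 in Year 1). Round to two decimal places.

Laspeyres price index uses base-period quantities as weights.
ΣP(Year 2)·Q(Year 1) = 5×44 + 4×91 + 4×53 + 3×35 + 21×143 + 7×48 = 220 + 364 + 212 + 105 + 3003 + 336 = 4240
ΣP(Year 1)·Q(Year 1) = 4×44 + 3×91 + 4×53 + 3×35 + 17×143 + 5×48 = 176 + 273 + 212 + 105 + 2431 + 240 = 3437
Index = 4240 / 3437 × 100 = 123.3634

123.36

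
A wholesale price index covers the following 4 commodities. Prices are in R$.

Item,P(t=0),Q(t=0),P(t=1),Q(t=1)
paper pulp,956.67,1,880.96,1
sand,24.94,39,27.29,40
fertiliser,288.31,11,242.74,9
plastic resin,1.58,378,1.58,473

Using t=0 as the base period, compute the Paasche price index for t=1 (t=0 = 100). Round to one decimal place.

Paasche price index uses current-period quantities as weights.
ΣP(t=1)·Q(t=1) = 880.96×1 + 27.29×40 + 242.74×9 + 1.58×473 = 880.96 + 1091.6 + 2184.66 + 747.34 = 4904.56
ΣP(t=0)·Q(t=1) = 956.67×1 + 24.94×40 + 288.31×9 + 1.58×473 = 956.67 + 997.6 + 2594.79 + 747.34 = 5296.4
Index = 4904.56 / 5296.4 × 100 = 92.6018

92.6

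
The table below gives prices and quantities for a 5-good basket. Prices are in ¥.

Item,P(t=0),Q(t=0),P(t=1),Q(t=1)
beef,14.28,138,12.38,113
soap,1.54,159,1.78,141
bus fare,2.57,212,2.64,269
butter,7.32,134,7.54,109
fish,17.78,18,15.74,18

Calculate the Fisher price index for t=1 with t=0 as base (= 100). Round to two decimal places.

94.93

Laspeyres component (base-period weights):
ΣP(t=1)Q(t=0) = 12.38×138 + 1.78×159 + 2.64×212 + 7.54×134 + 15.74×18 = 1708.44 + 283.02 + 559.68 + 1010.36 + 283.32 = 3844.82
ΣP(t=0)Q(t=0) = 14.28×138 + 1.54×159 + 2.57×212 + 7.32×134 + 17.78×18 = 1970.64 + 244.86 + 544.84 + 980.88 + 320.04 = 4061.26
L = 3844.82 / 4061.26 × 100 = 94.6706
Paasche component (current-period weights):
ΣP(t=1)Q(t=1) = 12.38×113 + 1.78×141 + 2.64×269 + 7.54×109 + 15.74×18 = 1398.94 + 250.98 + 710.16 + 821.86 + 283.32 = 3465.26
ΣP(t=0)Q(t=1) = 14.28×113 + 1.54×141 + 2.57×269 + 7.32×109 + 17.78×18 = 1613.64 + 217.14 + 691.33 + 797.88 + 320.04 = 3640.03
P = 3465.26 / 3640.03 × 100 = 95.1987
Fisher = √(L × P) = √(94.6706 × 95.1987) = 94.9343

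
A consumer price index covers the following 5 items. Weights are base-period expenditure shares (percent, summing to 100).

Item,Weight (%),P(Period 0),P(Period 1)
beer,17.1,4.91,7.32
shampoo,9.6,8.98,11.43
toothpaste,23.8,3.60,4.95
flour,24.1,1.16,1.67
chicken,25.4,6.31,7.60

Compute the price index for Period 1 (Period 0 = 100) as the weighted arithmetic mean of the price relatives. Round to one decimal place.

135.7

beer: 17.1 × (7.32/4.91) = 17.1 × 1.490835 = 25.4933
shampoo: 9.6 × (11.43/8.98) = 9.6 × 1.272829 = 12.2192
toothpaste: 23.8 × (4.95/3.60) = 23.8 × 1.375000 = 32.7250
flour: 24.1 × (1.67/1.16) = 24.1 × 1.439655 = 34.6957
chicken: 25.4 × (7.60/6.31) = 25.4 × 1.204437 = 30.5927
Index = Σ wᵢ·(p₁ᵢ/p₀ᵢ) = 25.4933 + 12.2192 + 32.7250 + 34.6957 + 30.5927 = 135.7258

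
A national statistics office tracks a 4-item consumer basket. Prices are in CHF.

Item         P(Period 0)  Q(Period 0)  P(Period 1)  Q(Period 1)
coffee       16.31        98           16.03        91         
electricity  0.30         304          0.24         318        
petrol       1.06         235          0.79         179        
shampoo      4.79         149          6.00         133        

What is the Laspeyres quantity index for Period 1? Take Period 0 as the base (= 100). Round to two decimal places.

Laspeyres quantity index uses base-period prices as weights.
ΣP(Period 0)·Q(Period 1) = 16.31×91 + 0.30×318 + 1.06×179 + 4.79×133 = 1484.21 + 95.4 + 189.74 + 637.07 = 2406.42
ΣP(Period 0)·Q(Period 0) = 16.31×98 + 0.30×304 + 1.06×235 + 4.79×149 = 1598.38 + 91.2 + 249.1 + 713.71 = 2652.39
Index = 2406.42 / 2652.39 × 100 = 90.7265

90.73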